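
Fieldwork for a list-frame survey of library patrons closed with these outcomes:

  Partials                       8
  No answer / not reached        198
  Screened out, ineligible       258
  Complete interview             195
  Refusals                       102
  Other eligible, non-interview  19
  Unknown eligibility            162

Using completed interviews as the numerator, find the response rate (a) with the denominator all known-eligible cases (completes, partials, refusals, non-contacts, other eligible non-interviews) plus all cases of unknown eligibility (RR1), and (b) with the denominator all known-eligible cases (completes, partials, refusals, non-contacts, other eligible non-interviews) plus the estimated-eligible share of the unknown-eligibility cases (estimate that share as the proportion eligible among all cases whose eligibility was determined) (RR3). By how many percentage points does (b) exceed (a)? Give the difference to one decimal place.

2.4

Top = 195
Denominator = 195 + 8 + 102 + 198 + 19 + 162 = 684
RR1 = 195 / 684 = 0.2851
Known eligible = 195 + 8 + 102 + 198 + 19 = 522
e = 522 / (522 + 258) = 522 / 780 = 0.6692
e × U = 0.6692 × 162 = 108.41
Denominator = 522 + 108.41 = 630.41
RR3 = 195 / 630.41 = 0.3093
Difference = 30.93 − 28.51 = 2.42 percentage points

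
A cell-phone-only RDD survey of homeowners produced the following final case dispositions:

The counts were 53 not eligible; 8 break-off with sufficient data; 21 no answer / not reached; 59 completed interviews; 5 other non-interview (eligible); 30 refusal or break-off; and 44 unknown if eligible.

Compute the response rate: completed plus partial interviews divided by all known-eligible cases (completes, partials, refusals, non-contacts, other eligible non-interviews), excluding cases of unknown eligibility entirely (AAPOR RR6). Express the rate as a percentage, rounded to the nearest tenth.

54.5%

Num: 59 + 8 = 67
Base: 59 + 8 + 30 + 21 + 5 = 123
RR6 = 67 / 123 = 0.5447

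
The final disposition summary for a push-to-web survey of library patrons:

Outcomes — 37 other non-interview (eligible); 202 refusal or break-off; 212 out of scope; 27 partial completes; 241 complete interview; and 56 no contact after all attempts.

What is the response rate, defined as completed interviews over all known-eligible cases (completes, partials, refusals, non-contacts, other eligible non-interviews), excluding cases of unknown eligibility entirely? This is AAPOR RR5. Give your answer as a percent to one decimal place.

42.8%

Num → 241
Base → 241 + 27 + 202 + 56 + 37 = 563
RR5 = 241 / 563 = 0.4281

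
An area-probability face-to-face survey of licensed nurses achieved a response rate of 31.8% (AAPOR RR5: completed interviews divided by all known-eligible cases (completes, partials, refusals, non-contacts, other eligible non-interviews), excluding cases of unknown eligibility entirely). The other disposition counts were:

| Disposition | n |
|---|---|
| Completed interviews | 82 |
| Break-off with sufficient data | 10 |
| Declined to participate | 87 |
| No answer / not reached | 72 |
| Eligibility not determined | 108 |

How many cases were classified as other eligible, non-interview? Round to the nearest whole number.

RR5 = 82 / D = 0.318
D = 82 / 0.318 = 257.9
Remaining denominator categories sum to 251
other eligible, non-interview = 257.9 − 251 ≈ 7

7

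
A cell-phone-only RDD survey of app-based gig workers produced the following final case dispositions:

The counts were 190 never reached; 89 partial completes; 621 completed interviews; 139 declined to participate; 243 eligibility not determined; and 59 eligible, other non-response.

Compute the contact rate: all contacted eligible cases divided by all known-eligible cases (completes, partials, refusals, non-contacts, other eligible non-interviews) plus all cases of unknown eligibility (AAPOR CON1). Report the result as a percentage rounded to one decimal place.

Num: 621 + 89 + 139 + 59 = 908
Denom: 621 + 89 + 139 + 190 + 59 + 243 = 1341
CON1 = 908 / 1341 = 0.6771

67.7%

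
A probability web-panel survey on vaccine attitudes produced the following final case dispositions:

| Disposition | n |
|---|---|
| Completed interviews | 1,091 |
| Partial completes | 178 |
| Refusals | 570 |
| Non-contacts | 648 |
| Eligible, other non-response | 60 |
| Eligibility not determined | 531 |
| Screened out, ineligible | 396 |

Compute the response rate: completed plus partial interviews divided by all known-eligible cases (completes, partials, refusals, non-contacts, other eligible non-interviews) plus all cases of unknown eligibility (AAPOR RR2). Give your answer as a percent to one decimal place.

41.2%

Num → 1091 + 178 = 1269
Denom → 1091 + 178 + 570 + 648 + 60 + 531 = 3078
RR2 = 1269 / 3078 = 0.4123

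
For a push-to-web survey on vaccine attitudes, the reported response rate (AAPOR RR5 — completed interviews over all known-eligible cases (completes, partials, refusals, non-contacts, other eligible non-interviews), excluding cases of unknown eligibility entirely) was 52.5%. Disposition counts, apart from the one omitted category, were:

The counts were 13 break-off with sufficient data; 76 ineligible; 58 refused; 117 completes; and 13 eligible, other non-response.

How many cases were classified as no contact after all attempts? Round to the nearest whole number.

RR5 = 117 / D = 0.525
D = 117 / 0.525 = 222.9
Remaining denominator categories sum to 201
no contact after all attempts = 222.9 − 201 ≈ 22

22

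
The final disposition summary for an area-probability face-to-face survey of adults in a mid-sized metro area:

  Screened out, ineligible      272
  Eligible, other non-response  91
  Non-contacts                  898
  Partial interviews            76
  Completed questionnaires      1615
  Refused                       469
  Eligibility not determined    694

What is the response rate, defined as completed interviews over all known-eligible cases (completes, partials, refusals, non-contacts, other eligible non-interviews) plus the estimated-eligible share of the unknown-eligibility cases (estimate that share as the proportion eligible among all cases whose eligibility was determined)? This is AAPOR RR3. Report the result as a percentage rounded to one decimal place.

Top: 1615
Eligible (known): 1615 + 76 + 469 + 898 + 91 = 3149
e = 3149 / (3149 + 272) = 3149 / 3421 = 0.9205
e × U: 0.9205 × 694 = 638.83
Denom: 3149 + 638.83 = 3787.83
RR3 = 1615 / 3787.83 = 0.4264

42.6%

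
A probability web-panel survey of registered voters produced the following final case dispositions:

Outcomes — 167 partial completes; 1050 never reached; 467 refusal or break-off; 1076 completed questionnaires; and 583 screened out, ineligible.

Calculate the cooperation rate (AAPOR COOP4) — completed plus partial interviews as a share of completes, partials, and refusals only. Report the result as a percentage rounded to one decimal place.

72.7%

Numerator = 1076 + 167 = 1243
Denominator = 1076 + 167 + 467 = 1710
COOP4 = 1243 / 1710 = 0.7269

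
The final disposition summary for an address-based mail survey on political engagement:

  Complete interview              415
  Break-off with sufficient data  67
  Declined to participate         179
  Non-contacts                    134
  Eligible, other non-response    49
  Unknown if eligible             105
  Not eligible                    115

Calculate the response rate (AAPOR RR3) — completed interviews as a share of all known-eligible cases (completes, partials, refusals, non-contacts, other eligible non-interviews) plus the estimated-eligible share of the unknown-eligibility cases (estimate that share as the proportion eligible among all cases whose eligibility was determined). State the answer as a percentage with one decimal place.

44.3%

Num: 415
Determined eligible: 415 + 67 + 179 + 134 + 49 = 844
e = 844 / (844 + 115) = 844 / 959 = 0.8801
Estimated eligible among unknowns: 0.8801 × 105 = 92.41
Denominator: 844 + 92.41 = 936.41
RR3 = 415 / 936.41 = 0.4432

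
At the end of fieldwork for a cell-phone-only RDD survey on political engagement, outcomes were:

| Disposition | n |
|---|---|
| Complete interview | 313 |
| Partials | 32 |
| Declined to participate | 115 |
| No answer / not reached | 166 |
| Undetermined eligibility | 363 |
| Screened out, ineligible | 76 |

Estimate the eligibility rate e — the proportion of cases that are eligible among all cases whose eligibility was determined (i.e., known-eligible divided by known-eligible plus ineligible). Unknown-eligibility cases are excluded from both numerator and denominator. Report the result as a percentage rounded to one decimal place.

Known eligible: 313 + 32 + 115 + 166 = 626
e = 626 / (626 + 76) = 626 / 702 = 0.8917

89.2%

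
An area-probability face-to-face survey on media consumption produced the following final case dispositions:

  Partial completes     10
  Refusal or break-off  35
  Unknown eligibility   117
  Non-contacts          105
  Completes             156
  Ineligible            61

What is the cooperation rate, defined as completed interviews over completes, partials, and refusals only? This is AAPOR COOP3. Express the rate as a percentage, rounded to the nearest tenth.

Numerator → 156
Denominator → 156 + 10 + 35 = 201
COOP3 = 156 / 201 = 0.7761

77.6%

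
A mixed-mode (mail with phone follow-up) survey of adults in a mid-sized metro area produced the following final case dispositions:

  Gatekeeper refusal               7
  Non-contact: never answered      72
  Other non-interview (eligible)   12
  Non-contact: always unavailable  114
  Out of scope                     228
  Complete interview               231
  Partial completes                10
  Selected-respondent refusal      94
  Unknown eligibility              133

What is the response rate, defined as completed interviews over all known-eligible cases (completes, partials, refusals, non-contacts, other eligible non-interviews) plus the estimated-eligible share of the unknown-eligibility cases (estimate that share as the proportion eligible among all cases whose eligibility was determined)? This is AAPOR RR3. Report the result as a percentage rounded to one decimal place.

36.5%

Refused = 7 + 94 = 101
Non-contacts = 72 + 114 = 186
Numerator: 231
Eligible (known): 231 + 10 + 101 + 186 + 12 = 540
e = 540 / (540 + 228) = 540 / 768 = 0.7031
Eligible share of unknowns: 0.7031 × 133 = 93.51
Denom: 540 + 93.51 = 633.51
RR3 = 231 / 633.51 = 0.3646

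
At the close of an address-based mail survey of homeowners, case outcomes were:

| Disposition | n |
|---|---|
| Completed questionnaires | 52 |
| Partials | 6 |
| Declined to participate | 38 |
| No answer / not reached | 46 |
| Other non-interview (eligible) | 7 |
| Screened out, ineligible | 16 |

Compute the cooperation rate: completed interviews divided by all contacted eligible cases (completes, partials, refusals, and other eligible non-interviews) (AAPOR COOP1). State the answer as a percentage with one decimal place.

50.5%

Numerator → 52
Denominator → 52 + 6 + 38 + 7 = 103
COOP1 = 52 / 103 = 0.5049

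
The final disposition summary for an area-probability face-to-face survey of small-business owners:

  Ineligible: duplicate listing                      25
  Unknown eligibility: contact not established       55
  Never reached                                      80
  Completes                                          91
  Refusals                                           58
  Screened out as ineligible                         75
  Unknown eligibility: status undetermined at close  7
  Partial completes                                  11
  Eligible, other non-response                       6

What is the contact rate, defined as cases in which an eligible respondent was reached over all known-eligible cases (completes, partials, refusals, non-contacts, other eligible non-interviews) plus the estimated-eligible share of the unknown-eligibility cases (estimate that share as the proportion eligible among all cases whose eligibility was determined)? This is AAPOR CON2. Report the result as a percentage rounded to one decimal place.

57.2%

Unknown eligibility = 55 + 7 = 62
Out of scope = 75 + 25 = 100
Num → 91 + 11 + 58 + 6 = 166
Determined eligible → 91 + 11 + 58 + 80 + 6 = 246
e = 246 / (246 + 100) = 246 / 346 = 0.7110
e × U → 0.7110 × 62 = 44.08
Base → 246 + 44.08 = 290.08
CON2 = 166 / 290.08 = 0.5723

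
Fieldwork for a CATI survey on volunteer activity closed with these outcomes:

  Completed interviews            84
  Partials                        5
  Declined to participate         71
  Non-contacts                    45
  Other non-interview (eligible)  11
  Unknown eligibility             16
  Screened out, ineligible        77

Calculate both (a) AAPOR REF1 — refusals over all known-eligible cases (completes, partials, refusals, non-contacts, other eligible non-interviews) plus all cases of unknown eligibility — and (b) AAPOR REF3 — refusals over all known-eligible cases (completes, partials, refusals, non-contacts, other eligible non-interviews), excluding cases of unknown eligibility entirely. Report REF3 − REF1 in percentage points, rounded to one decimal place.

2.3

Num = 71
Denom = 84 + 5 + 71 + 45 + 11 + 16 = 232
REF1 = 71 / 232 = 0.3060
Denom = 84 + 5 + 71 + 45 + 11 = 216
REF3 = 71 / 216 = 0.3287
Difference = 32.87 − 30.60 = 2.27 percentage points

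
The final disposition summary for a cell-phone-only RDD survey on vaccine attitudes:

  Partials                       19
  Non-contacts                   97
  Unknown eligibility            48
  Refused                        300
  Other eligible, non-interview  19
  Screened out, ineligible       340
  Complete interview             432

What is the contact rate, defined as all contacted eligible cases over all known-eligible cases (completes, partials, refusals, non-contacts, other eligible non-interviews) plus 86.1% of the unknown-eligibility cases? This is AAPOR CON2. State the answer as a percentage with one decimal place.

Top → 432 + 19 + 300 + 19 = 770
Eligible (known) → 432 + 19 + 300 + 97 + 19 = 867
Estimated eligible among unknowns → 0.8610 × 48 = 41.33
Denom → 867 + 41.33 = 908.33
CON2 = 770 / 908.33 = 0.8477

84.8%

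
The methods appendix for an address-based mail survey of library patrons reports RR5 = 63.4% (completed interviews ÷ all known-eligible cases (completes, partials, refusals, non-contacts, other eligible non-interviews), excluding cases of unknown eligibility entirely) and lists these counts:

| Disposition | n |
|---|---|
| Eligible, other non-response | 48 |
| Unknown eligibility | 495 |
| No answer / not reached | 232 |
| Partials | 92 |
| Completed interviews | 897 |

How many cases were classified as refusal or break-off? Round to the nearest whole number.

146

RR5 = 897 / D = 0.634
D = 897 / 0.634 = 1414.8
Rest of base = 1269
refusal or break-off = 1414.8 − 1269 ≈ 146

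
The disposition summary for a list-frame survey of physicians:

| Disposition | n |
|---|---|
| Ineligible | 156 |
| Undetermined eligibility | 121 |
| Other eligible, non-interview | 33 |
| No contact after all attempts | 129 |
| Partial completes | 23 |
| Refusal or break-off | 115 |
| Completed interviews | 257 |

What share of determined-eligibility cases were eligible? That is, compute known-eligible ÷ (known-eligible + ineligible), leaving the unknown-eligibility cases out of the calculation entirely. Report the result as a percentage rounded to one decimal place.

Determined eligible: 257 + 23 + 115 + 129 + 33 = 557
e = 557 / (557 + 156) = 557 / 713 = 0.7812

78.1%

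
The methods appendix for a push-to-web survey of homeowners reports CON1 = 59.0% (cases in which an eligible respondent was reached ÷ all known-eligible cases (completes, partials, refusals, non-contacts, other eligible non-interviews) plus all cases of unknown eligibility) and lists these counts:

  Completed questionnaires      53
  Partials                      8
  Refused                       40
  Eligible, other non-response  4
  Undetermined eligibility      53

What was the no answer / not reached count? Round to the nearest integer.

Numerator → 53 + 8 + 40 + 4 = 105
CON1 = 105 / D = 0.590
D = 105 / 0.590 = 178.0
Other denominator terms total 158
no answer / not reached = 178.0 − 158 ≈ 20

20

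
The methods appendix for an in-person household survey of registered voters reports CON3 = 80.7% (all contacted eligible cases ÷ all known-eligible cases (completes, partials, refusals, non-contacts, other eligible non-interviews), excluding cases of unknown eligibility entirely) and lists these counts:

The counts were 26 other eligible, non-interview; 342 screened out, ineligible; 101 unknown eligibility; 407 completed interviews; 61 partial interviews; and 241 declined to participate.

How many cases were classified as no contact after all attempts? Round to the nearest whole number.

Num: 407 + 61 + 241 + 26 = 735
CON3 = 735 / D = 0.807
D = 735 / 0.807 = 910.8
Other denominator terms total 735
no contact after all attempts = 910.8 − 735 ≈ 176

176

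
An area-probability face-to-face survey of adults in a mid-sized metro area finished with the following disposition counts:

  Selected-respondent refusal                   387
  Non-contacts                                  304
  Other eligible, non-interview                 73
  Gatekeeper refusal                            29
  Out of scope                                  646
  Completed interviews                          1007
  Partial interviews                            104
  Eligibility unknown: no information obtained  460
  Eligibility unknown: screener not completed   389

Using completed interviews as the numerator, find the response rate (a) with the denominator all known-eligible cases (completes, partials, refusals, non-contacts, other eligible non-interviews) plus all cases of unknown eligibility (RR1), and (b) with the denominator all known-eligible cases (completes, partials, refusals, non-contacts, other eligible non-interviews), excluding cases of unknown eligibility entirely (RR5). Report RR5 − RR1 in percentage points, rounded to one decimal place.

16.3

Refusals = 29 + 387 = 416
Unknown if eligible = 389 + 460 = 849
Num = 1007
Denominator = 1007 + 104 + 416 + 304 + 73 + 849 = 2753
RR1 = 1007 / 2753 = 0.3658
Denominator = 1007 + 104 + 416 + 304 + 73 = 1904
RR5 = 1007 / 1904 = 0.5289
Difference = 52.89 − 36.58 = 16.31 percentage points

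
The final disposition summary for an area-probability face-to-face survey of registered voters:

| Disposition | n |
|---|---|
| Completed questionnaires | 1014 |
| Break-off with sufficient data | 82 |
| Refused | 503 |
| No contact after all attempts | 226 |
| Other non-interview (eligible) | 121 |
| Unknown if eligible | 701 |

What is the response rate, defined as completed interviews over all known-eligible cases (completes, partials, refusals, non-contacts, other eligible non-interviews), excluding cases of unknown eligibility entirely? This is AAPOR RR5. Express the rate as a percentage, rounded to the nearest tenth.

Num: 1014
Denom: 1014 + 82 + 503 + 226 + 121 = 1946
RR5 = 1014 / 1946 = 0.5211

52.1%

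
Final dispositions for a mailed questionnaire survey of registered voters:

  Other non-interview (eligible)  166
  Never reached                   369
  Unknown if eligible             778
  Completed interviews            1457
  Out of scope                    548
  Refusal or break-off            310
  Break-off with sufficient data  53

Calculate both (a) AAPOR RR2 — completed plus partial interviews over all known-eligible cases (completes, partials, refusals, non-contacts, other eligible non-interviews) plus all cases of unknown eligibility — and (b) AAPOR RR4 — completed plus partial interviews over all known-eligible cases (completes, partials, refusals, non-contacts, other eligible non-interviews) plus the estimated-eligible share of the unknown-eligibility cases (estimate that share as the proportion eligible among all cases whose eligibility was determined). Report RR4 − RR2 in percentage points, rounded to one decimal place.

2.4

Numerator = 1457 + 53 = 1510
Denominator = 1457 + 53 + 310 + 369 + 166 + 778 = 3133
RR2 = 1510 / 3133 = 0.4820
Known eligible = 1457 + 53 + 310 + 369 + 166 = 2355
e = 2355 / (2355 + 548) = 2355 / 2903 = 0.8112
Estimated eligible among unknowns = 0.8112 × 778 = 631.11
Denominator = 2355 + 631.11 = 2986.11
RR4 = 1510 / 2986.11 = 0.5057
Difference = 50.57 − 48.20 = 2.37 percentage points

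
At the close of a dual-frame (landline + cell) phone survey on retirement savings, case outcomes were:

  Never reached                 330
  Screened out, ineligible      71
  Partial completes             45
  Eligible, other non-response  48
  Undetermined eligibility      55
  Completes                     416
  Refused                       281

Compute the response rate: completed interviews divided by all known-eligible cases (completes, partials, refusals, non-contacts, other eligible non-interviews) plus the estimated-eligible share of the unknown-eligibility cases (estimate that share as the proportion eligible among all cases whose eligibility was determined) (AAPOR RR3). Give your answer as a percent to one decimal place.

35.5%

Top = 416
Eligible (known) = 416 + 45 + 281 + 330 + 48 = 1120
e = 1120 / (1120 + 71) = 1120 / 1191 = 0.9404
Estimated eligible among unknowns = 0.9404 × 55 = 51.72
Denom = 1120 + 51.72 = 1171.72
RR3 = 416 / 1171.72 = 0.3550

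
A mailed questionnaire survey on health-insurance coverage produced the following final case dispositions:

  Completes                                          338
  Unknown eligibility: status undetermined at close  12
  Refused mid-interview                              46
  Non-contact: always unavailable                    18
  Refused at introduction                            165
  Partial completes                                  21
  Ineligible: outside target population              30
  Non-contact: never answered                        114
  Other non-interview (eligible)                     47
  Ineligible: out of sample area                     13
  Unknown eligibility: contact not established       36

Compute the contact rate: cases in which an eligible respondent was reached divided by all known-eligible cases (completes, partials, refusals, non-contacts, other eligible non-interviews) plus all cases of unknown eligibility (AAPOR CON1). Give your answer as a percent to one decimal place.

77.4%

Refusal or break-off = 165 + 46 = 211
No answer / not reached = 114 + 18 = 132
Unknown eligibility = 36 + 12 = 48
Screened out, ineligible = 30 + 13 = 43
Numerator → 338 + 21 + 211 + 47 = 617
Denom → 338 + 21 + 211 + 132 + 47 + 48 = 797
CON1 = 617 / 797 = 0.7742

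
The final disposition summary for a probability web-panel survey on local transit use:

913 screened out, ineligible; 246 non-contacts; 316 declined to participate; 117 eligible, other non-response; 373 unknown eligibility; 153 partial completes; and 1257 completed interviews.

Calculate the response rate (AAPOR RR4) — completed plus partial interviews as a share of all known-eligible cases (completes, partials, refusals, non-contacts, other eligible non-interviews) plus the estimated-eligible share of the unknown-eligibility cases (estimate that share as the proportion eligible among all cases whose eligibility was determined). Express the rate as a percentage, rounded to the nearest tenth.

Top: 1257 + 153 = 1410
Determined eligible: 1257 + 153 + 316 + 246 + 117 = 2089
e = 2089 / (2089 + 913) = 2089 / 3002 = 0.6959
Eligible share of unknowns: 0.6959 × 373 = 259.57
Denominator: 2089 + 259.57 = 2348.57
RR4 = 1410 / 2348.57 = 0.6004

60.0%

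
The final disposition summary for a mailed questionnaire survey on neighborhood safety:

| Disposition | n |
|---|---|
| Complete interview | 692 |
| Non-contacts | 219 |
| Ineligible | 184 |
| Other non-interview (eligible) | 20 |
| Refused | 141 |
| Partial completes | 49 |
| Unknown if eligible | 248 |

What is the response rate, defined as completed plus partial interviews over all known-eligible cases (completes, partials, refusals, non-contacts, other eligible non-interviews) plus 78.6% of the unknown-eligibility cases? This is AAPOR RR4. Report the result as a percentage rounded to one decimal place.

56.3%

Numerator → 692 + 49 = 741
Eligible (known) → 692 + 49 + 141 + 219 + 20 = 1121
Estimated eligible among unknowns → 0.7860 × 248 = 194.93
Denom → 1121 + 194.93 = 1315.93
RR4 = 741 / 1315.93 = 0.5631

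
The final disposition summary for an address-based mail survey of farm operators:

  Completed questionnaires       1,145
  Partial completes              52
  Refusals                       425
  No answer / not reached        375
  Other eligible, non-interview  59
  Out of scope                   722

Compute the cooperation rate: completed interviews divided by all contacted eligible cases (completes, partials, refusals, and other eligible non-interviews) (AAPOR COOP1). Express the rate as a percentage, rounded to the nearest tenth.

Numerator: 1145
Base: 1145 + 52 + 425 + 59 = 1681
COOP1 = 1145 / 1681 = 0.6811

68.1%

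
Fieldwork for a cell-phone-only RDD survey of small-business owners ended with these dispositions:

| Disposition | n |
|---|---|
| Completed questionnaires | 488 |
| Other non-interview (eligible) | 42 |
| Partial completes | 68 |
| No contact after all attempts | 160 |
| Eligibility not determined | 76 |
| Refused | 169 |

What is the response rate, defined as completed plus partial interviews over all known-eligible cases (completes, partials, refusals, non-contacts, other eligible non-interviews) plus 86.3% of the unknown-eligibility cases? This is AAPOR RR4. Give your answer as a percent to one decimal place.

56.0%

Numerator → 488 + 68 = 556
Known eligible → 488 + 68 + 169 + 160 + 42 = 927
Eligible share of unknowns → 0.8630 × 76 = 65.59
Base → 927 + 65.59 = 992.59
RR4 = 556 / 992.59 = 0.5602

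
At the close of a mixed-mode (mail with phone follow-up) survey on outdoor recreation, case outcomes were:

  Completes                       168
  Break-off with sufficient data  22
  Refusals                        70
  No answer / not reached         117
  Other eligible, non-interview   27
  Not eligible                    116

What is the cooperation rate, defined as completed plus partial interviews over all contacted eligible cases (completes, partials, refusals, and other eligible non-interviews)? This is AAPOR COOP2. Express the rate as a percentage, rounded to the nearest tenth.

Num = 168 + 22 = 190
Denom = 168 + 22 + 70 + 27 = 287
COOP2 = 190 / 287 = 0.6620

66.2%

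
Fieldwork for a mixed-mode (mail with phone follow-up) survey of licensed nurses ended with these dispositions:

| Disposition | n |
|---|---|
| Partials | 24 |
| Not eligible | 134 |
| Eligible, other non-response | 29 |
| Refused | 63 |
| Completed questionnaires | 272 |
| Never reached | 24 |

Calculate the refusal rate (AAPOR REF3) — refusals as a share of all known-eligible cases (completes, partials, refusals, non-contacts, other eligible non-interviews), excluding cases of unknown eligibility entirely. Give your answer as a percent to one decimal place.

Num → 63
Base → 272 + 24 + 63 + 24 + 29 = 412
REF3 = 63 / 412 = 0.1529

15.3%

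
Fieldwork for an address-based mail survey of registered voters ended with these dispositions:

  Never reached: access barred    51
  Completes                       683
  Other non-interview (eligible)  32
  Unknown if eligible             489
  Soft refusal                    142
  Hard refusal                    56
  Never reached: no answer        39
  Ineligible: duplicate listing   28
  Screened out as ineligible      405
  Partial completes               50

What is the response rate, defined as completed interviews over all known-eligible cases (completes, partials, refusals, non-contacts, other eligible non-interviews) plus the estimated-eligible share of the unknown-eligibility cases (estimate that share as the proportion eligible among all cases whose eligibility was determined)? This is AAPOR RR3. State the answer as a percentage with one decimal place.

48.8%

Refusals = 56 + 142 = 198
Non-contacts = 39 + 51 = 90
Ineligible = 405 + 28 = 433
Top = 683
Known eligible = 683 + 50 + 198 + 90 + 32 = 1053
e = 1053 / (1053 + 433) = 1053 / 1486 = 0.7086
Estimated eligible among unknowns = 0.7086 × 489 = 346.51
Denom = 1053 + 346.51 = 1399.51
RR3 = 683 / 1399.51 = 0.4880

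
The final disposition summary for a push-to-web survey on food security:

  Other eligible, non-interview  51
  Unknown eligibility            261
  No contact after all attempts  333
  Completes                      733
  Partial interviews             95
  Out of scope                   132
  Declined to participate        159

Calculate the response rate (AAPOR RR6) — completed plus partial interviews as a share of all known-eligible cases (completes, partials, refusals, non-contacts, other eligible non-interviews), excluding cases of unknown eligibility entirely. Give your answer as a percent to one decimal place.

Numerator → 733 + 95 = 828
Denominator → 733 + 95 + 159 + 333 + 51 = 1371
RR6 = 828 / 1371 = 0.6039

60.4%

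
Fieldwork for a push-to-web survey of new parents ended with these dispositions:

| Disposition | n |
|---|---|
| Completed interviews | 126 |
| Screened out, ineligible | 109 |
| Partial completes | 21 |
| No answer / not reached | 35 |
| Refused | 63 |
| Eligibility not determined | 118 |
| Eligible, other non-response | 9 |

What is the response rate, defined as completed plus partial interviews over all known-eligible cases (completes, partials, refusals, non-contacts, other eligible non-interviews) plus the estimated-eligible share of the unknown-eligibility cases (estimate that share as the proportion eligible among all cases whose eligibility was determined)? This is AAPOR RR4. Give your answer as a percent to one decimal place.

43.7%

Top = 126 + 21 = 147
Eligible (known) = 126 + 21 + 63 + 35 + 9 = 254
e = 254 / (254 + 109) = 254 / 363 = 0.6997
e × U = 0.6997 × 118 = 82.56
Denom = 254 + 82.56 = 336.56
RR4 = 147 / 336.56 = 0.4368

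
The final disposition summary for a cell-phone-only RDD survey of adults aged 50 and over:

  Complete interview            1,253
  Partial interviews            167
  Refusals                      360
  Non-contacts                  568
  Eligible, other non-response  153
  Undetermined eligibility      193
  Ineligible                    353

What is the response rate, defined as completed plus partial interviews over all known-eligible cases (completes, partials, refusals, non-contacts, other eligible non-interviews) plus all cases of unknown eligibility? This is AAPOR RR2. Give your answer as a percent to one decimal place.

52.7%

Top = 1253 + 167 = 1420
Denom = 1253 + 167 + 360 + 568 + 153 + 193 = 2694
RR2 = 1420 / 2694 = 0.5271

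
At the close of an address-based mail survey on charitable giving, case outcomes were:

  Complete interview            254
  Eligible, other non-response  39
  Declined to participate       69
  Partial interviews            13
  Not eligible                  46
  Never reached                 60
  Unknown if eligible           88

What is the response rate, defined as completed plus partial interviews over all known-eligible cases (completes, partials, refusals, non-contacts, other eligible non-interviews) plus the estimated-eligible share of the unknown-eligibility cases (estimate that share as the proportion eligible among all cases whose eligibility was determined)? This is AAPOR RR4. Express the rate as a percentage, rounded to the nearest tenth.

51.9%

Numerator → 254 + 13 = 267
Known eligible → 254 + 13 + 69 + 60 + 39 = 435
e = 435 / (435 + 46) = 435 / 481 = 0.9044
Eligible share of unknowns → 0.9044 × 88 = 79.59
Denominator → 435 + 79.59 = 514.59
RR4 = 267 / 514.59 = 0.5189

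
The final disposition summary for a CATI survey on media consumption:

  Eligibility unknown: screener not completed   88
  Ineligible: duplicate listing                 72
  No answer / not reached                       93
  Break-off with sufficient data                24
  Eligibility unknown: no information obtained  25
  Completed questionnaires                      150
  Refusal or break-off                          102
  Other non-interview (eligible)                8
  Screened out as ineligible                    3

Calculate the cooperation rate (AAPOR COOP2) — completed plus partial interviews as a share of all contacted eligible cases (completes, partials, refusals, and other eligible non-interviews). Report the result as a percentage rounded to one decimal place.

Undetermined eligibility = 88 + 25 = 113
Out of scope = 3 + 72 = 75
Num: 150 + 24 = 174
Base: 150 + 24 + 102 + 8 = 284
COOP2 = 174 / 284 = 0.6127

61.3%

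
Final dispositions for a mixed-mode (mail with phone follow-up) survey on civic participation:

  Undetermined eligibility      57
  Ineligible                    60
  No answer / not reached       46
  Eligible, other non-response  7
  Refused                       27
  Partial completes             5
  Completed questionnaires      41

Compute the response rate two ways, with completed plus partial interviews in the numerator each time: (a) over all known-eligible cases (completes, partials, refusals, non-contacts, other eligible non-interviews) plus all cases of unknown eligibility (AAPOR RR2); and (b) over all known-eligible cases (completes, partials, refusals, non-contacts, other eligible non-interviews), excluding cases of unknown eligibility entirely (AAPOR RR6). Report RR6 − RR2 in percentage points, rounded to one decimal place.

11.4

Num: 41 + 5 = 46
Denom: 41 + 5 + 27 + 46 + 7 + 57 = 183
RR2 = 46 / 183 = 0.2514
Denom: 41 + 5 + 27 + 46 + 7 = 126
RR6 = 46 / 126 = 0.3651
Difference = 36.51 − 25.14 = 11.37 percentage points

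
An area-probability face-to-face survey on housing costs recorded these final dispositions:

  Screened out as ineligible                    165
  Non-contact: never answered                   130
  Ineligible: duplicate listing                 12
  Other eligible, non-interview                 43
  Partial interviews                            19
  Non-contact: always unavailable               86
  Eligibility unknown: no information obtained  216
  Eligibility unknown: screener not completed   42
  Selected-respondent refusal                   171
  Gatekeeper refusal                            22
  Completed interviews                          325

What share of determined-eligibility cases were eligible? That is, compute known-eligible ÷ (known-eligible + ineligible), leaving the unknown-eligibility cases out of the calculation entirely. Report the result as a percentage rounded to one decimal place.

81.8%

Declined to participate = 22 + 171 = 193
No answer / not reached = 130 + 86 = 216
Undetermined eligibility = 42 + 216 = 258
Out of scope = 165 + 12 = 177
Determined eligible: 325 + 19 + 193 + 216 + 43 = 796
e = 796 / (796 + 177) = 796 / 973 = 0.8181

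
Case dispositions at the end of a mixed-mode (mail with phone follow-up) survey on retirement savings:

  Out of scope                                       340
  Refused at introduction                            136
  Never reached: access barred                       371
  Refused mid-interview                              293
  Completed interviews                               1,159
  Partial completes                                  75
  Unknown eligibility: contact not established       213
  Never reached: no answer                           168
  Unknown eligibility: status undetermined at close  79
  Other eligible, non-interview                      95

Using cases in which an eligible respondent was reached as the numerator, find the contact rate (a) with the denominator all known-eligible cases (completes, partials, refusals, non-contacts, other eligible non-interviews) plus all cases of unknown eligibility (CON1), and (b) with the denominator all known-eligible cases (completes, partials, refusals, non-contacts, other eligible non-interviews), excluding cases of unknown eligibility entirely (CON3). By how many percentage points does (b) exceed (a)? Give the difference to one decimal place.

8.6

Declined to participate = 136 + 293 = 429
No answer / not reached = 168 + 371 = 539
Unknown eligibility = 213 + 79 = 292
Numerator → 1159 + 75 + 429 + 95 = 1758
Denominator → 1159 + 75 + 429 + 539 + 95 + 292 = 2589
CON1 = 1758 / 2589 = 0.6790
Denominator → 1159 + 75 + 429 + 539 + 95 = 2297
CON3 = 1758 / 2297 = 0.7653
Difference = 76.53 − 67.90 = 8.63 percentage points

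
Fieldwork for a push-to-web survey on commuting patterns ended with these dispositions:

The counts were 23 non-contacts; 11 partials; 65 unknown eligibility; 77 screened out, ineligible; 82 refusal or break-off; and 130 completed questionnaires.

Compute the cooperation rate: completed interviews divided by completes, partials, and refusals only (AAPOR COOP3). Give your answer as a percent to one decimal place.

58.3%

Num = 130
Denominator = 130 + 11 + 82 = 223
COOP3 = 130 / 223 = 0.5830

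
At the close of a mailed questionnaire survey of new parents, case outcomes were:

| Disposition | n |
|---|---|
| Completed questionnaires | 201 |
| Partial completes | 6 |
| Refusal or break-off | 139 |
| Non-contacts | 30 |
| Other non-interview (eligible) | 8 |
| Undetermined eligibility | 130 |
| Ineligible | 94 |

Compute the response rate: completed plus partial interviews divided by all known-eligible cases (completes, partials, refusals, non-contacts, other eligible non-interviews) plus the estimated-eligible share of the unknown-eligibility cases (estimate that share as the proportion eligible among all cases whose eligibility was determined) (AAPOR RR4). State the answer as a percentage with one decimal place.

Num: 201 + 6 = 207
Eligible (known): 201 + 6 + 139 + 30 + 8 = 384
e = 384 / (384 + 94) = 384 / 478 = 0.8033
e × U: 0.8033 × 130 = 104.43
Base: 384 + 104.43 = 488.43
RR4 = 207 / 488.43 = 0.4238

42.4%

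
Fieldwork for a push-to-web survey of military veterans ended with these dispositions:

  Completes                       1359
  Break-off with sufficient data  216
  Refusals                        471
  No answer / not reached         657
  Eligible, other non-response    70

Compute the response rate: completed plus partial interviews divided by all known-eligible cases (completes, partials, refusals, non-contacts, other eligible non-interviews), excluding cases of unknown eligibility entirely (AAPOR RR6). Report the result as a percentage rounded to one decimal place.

56.8%

Numerator → 1359 + 216 = 1575
Base → 1359 + 216 + 471 + 657 + 70 = 2773
RR6 = 1575 / 2773 = 0.5680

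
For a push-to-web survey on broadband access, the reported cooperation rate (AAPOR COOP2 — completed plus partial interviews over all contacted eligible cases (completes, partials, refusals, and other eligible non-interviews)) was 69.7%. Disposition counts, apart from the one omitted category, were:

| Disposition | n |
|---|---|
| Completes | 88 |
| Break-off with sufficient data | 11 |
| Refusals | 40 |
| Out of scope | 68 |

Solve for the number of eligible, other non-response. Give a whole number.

3

Num = 88 + 11 = 99
COOP2 = 99 / D = 0.697
D = 99 / 0.697 = 142.0
Remaining denominator categories sum to 139
eligible, other non-response = 142.0 − 139 ≈ 3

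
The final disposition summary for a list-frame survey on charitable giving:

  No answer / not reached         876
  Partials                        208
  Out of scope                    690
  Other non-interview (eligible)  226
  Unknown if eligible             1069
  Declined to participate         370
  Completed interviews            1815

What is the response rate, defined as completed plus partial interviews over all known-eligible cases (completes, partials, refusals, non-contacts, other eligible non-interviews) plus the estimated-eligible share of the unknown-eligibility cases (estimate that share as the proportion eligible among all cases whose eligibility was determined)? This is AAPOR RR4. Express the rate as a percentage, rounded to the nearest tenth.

Top → 1815 + 208 = 2023
Known eligible → 1815 + 208 + 370 + 876 + 226 = 3495
e = 3495 / (3495 + 690) = 3495 / 4185 = 0.8351
Estimated eligible among unknowns → 0.8351 × 1069 = 892.72
Denominator → 3495 + 892.72 = 4387.72
RR4 = 2023 / 4387.72 = 0.4611

46.1%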